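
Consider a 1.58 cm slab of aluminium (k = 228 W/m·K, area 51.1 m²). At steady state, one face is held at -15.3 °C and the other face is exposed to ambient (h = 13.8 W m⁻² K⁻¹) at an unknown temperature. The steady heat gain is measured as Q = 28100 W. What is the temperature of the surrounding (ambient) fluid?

Series resistances:
  R_aluminium = L/(kA) = 0.0158/(228·51.1) = 1.356×10^-6 K/W
  R_conv,out = 1/(hA) = 1/(13.8·51.1) = 0.001418 K/W
ΣR = 0.001419 K/W
ΔT = Q·ΣR = 28100 × 0.001419 = 39.87 K
Heat flows inward, so T_out = T_in + ΔT = -15.3 + 39.87 = 24.6 °C

T_out = 24.6 °C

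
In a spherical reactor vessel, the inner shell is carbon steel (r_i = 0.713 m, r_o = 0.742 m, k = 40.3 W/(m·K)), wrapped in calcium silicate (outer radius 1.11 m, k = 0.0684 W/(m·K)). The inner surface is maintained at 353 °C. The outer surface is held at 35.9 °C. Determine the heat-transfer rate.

Treat each layer as a resistance in series:
  R_carbon steel = (1/0.713 − 1/0.742)/(4πk) = 0.05482/(4π·40.3) = 1.082×10^-4 K/W
  R_calcium silicate = (1/0.742 − 1/1.11)/(4πk) = 0.4468/(4π·0.0684) = 0.5198 K/W
ΣR = 1.082×10^-4 + 0.5198 = 0.5199 K/W
Q = ΔT/ΣR = (353 °C − 35.9 °C)/0.5199 = 610 W

Q = 610 W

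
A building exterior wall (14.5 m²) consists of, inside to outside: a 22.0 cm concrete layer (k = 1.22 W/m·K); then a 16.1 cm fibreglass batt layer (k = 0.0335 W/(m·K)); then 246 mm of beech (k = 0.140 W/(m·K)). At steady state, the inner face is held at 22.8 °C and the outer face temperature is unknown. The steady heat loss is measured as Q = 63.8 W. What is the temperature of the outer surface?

Series resistances:
  R_concrete = L/(kA) = 0.220/(1.22·14.5) = 0.01244 K/W
  R_fibreglass batt = L/(kA) = 0.161/(0.0335·14.5) = 0.3314 K/W
  R_beech = L/(kA) = 0.246/(0.140·14.5) = 0.1212 K/W
ΣR = 0.4651 K/W
ΔT = Q·ΣR = 63.8 × 0.4651 = 29.67 K
Heat flows outward, so T_out = T_in − ΔT = 22.8 − 29.67 = -6.87 °C

T_out = -6.87 °C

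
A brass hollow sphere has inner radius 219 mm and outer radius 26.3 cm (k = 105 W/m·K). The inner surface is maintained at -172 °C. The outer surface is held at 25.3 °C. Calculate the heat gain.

Q = 4πk·ΔT/(1/r₁ − 1/r₂) = 4π × 105 × 197.3 / (1/0.219 − 1/0.263) = 3.41×10^5 W

Q = 341 kW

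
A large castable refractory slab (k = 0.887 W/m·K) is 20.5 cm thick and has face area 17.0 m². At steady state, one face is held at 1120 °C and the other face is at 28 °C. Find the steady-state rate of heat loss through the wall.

Q = kA·ΔT/L = 0.887 × 17.0 × |1120 °C − 28 °C| / 0.205 = 80300 W

Q = 80.3 kW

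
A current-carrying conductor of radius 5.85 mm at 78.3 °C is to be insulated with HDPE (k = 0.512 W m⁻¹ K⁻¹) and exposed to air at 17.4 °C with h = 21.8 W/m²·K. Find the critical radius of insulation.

r_cr = 2.35 cm

For a cylinder, r_cr = k_ins/h = 0.512/21.8 = 0.0235 m = 2.35 cm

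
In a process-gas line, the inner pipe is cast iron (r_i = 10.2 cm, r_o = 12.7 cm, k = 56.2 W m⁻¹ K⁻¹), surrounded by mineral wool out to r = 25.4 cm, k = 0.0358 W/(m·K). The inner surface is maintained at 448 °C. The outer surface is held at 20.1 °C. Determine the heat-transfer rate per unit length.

Resistance network (inner→outer):
  R'_cast iron = ln(0.127/0.102)/(2πk) = 0.2192/(2π·56.2) = 6.208×10^-4 m·K/W
  R'_mineral wool = ln(0.254/0.127)/(2πk) = 0.6931/(2π·0.0358) = 3.082 m·K/W
ΣR = 6.208×10^-4 + 3.082 = 3.083 m·K/W
Q' = ΔT/ΣR = (448 °C − 20.1 °C)/3.083 = 139 W/m

Q' = 139 W/m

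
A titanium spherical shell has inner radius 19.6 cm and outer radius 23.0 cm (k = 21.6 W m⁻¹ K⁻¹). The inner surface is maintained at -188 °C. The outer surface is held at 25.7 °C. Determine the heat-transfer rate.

Q = 4πk·ΔT/(1/r₁ − 1/r₂) = 4π × 21.6 × 213.7 / (1/0.196 − 1/0.230) = 76900 W

Q = 76900 W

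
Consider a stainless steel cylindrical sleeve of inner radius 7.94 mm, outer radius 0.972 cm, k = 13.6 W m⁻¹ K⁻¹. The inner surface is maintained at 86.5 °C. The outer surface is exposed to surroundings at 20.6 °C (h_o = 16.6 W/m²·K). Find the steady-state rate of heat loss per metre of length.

Q' = 66.6 W/m

Treat each layer as a resistance in series:
  R'_stainless steel = ln(0.00972/0.00794)/(2πk) = 0.2023/(2π·13.6) = 0.002367 m·K/W
  R'_conv,out = 1/(2πr h) = 1/(2π·0.00972·16.6) = 0.9864 m·K/W
ΣR = 0.002367 + 0.9864 = 0.9888 m·K/W
Q' = ΔT/ΣR = (86.5 °C − 20.6 °C)/0.9888 = 66.6 W/m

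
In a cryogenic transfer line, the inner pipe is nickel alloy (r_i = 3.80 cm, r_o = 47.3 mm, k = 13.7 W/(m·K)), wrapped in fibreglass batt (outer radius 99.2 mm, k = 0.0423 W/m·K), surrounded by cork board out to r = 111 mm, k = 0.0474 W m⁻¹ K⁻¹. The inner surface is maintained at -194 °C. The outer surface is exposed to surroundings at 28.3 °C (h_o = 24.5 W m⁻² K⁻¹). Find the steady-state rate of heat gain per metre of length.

Treat each layer as a resistance in series:
  R'_nickel alloy = ln(0.0473/0.0380)/(2πk) = 0.2189/(2π·13.7) = 0.002543 m·K/W
  R'_fibreglass batt = ln(0.0992/0.0473)/(2πk) = 0.7406/(2π·0.0423) = 2.787 m·K/W
  R'_cork board = ln(0.111/0.0992)/(2πk) = 0.1124/(2π·0.0474) = 0.3774 m·K/W
  R'_conv,out = 1/(2πr h) = 1/(2π·0.111·24.5) = 0.05852 m·K/W
ΣR = 0.002543 + 2.787 + 0.3774 + 0.05852 = 3.225 m·K/W
Q' = ΔT/ΣR = (-194 °C − 28.3 °C)/3.225 = -68.9 W/m
(Negative Q' ⇒ heat flows inward; heat gain = 68.9 W/m.)

Q' = 68.9 W/m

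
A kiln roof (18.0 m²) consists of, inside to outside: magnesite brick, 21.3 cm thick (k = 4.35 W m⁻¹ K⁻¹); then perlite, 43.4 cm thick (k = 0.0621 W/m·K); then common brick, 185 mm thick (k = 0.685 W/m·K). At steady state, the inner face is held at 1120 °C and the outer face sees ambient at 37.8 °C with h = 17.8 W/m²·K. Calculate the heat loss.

Q = 2650 W

Treat each layer as a resistance in series:
  R_magnesite brick = L/(kA) = 0.213/(4.35·18.0) = 0.002720 K/W
  R_perlite = L/(kA) = 0.434/(0.0621·18.0) = 0.3883 K/W
  R_common brick = L/(kA) = 0.185/(0.685·18.0) = 0.01500 K/W
  R_conv,out = 1/(hA) = 1/(17.8·18.0) = 0.003121 K/W
ΣR = 0.002720 + 0.3883 + 0.01500 + 0.003121 = 0.4091 K/W
Q = ΔT/ΣR = (1120 °C − 37.8 °C)/0.4091 = 2650 W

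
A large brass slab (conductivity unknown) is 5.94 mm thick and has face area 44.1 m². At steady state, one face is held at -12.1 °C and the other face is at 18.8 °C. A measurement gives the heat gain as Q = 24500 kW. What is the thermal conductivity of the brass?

k = 107 W/m·K

ΣR = ΔT/Q = |-12.1 − 18.8|/2.45×10^7 = 1.261×10^-6 K/W
L/(kA) = 1.261×10^-6 ⇒ k = 0.00594/(1.261×10^-6·44.1) = 107 W/m·K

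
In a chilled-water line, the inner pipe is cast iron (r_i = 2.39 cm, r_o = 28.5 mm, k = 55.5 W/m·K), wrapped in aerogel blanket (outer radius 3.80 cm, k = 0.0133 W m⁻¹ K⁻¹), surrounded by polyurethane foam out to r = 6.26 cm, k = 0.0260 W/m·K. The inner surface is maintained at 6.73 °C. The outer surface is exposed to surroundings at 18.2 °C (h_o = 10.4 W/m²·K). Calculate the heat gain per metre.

Resistance network (inner→outer):
  R'_cast iron = ln(0.0285/0.0239)/(2πk) = 0.1760/(2π·55.5) = 5.048×10^-4 m·K/W
  R'_aerogel blanket = ln(0.0380/0.0285)/(2πk) = 0.2877/(2π·0.0133) = 3.443 m·K/W
  R'_polyurethane foam = ln(0.0626/0.0380)/(2πk) = 0.4992/(2π·0.0260) = 3.056 m·K/W
  R'_conv,out = 1/(2πr h) = 1/(2π·0.0626·10.4) = 0.2445 m·K/W
ΣR = 5.048×10^-4 + 3.443 + 3.056 + 0.2445 = 6.744 m·K/W
Q' = ΔT/ΣR = (6.73 °C − 18.2 °C)/6.744 = -1.70 W/m
(Negative Q' ⇒ heat flows inward; heat gain = 1.70 W/m.)

Q' = 1.70 W/m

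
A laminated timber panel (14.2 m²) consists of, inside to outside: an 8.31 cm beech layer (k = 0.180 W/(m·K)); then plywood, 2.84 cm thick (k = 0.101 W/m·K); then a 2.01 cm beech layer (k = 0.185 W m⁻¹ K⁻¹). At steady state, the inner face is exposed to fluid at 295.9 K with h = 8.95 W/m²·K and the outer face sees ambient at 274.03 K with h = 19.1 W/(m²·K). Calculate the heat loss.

Q = 306 W

Resistance network (inner→outer):
  R_conv,in = 1/(hA) = 1/(8.95·14.2) = 0.007868 K/W
  R_beech = L/(kA) = 0.0831/(0.180·14.2) = 0.03251 K/W
  R_plywood = L/(kA) = 0.0284/(0.101·14.2) = 0.01980 K/W
  R_beech = L/(kA) = 0.0201/(0.185·14.2) = 0.007651 K/W
  R_conv,out = 1/(hA) = 1/(19.1·14.2) = 0.003687 K/W
ΣR = 0.007868 + 0.03251 + 0.01980 + 0.007651 + 0.003687 = 0.07152 K/W
Q = ΔT/ΣR = (295.9 K − 274.03 K)/0.07152 = 306 W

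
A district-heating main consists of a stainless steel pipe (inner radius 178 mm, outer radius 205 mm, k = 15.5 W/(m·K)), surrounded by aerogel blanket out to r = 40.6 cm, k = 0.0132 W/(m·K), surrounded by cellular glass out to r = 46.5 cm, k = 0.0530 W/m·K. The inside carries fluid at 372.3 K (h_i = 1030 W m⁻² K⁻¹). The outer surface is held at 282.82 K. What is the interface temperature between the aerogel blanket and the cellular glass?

Series thermal resistances, inner to outer:
  R'_conv,in = 1/(2πr h) = 1/(2π·0.178·1030) = 8.681×10^-4 m·K/W
  R'_stainless steel = ln(0.205/0.178)/(2πk) = 0.1412/(2π·15.5) = 0.001450 m·K/W
  R'_aerogel blanket = ln(0.406/0.205)/(2πk) = 0.6833/(2π·0.0132) = 8.239 m·K/W
  R'_cellular glass = ln(0.465/0.406)/(2πk) = 0.1357/(2π·0.0530) = 0.4074 m·K/W
ΣR = 8.681×10^-4 + 0.001450 + 8.239 + 0.4074 = 8.649 m·K/W
Q' = ΔT/ΣR = (372.3 K − 282.82 K)/8.649 = 10.35 W/m
From the inner boundary to the aerogel blanket/cellular glass interface, ΣR_partial = 8.241 m·K/W.
T_interface = T_in − Q'·ΣR_partial = 372.3 K − (10.35)(8.241) = 287.0 K

T = 287.0 K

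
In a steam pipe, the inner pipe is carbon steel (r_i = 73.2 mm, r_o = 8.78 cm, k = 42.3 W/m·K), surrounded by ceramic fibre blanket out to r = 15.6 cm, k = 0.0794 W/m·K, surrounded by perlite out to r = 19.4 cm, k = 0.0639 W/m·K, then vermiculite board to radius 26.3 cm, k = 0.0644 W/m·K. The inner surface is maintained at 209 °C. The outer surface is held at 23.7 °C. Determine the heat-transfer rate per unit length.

Treat each layer as a resistance in series:
  R'_carbon steel = ln(0.0878/0.0732)/(2πk) = 0.1819/(2π·42.3) = 6.843×10^-4 m·K/W
  R'_ceramic fibre blanket = ln(0.156/0.0878)/(2πk) = 0.5748/(2π·0.0794) = 1.152 m·K/W
  R'_perlite = ln(0.194/0.156)/(2πk) = 0.2180/(2π·0.0639) = 0.5430 m·K/W
  R'_vermiculite board = ln(0.263/0.194)/(2πk) = 0.3043/(2π·0.0644) = 0.7520 m·K/W
ΣR = 6.843×10^-4 + 1.152 + 0.5430 + 0.7520 = 2.448 m·K/W
Q' = ΔT/ΣR = (209 °C − 23.7 °C)/2.448 = 75.7 W/m

Q' = 75.7 W/m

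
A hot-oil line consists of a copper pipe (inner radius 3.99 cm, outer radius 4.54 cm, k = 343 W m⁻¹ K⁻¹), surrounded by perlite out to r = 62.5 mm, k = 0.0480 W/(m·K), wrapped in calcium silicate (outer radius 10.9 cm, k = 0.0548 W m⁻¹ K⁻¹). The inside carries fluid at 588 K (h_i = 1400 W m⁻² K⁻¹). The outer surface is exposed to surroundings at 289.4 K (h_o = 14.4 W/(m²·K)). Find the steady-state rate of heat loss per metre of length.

Series thermal resistances, inner to outer:
  R'_conv,in = 1/(2πr h) = 1/(2π·0.0399·1400) = 0.002849 m·K/W
  R'_copper = ln(0.0454/0.0399)/(2πk) = 0.1291/(2π·343) = 5.992×10^-5 m·K/W
  R'_perlite = ln(0.0625/0.0454)/(2πk) = 0.3197/(2π·0.0480) = 1.060 m·K/W
  R'_calcium silicate = ln(0.109/0.0625)/(2πk) = 0.5562/(2π·0.0548) = 1.615 m·K/W
  R'_conv,out = 1/(2πr h) = 1/(2π·0.109·14.4) = 0.1014 m·K/W
ΣR = 0.002849 + 5.992×10^-5 + 1.060 + 1.615 + 0.1014 = 2.779 m·K/W
Q' = ΔT/ΣR = (588 K − 289.4 K)/2.779 = 107 W/m

Q' = 107 W/m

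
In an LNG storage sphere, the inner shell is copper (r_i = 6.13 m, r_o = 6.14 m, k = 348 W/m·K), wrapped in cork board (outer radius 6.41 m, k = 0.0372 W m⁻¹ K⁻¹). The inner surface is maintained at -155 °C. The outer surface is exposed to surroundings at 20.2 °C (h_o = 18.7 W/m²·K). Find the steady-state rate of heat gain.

Q = 11900 W

Treat each layer as a resistance in series:
  R_copper = (1/6.13 − 1/6.14)/(4πk) = 2.657×10^-4/(4π·348) = 6.076×10^-8 K/W
  R_cork board = (1/6.14 − 1/6.41)/(4πk) = 0.006860/(4π·0.0372) = 0.01468 K/W
  R_conv,out = 1/(4πr²h) = 1/(4π·6.41²·18.7) = 1.036×10^-4 K/W
ΣR = 6.076×10^-8 + 0.01468 + 1.036×10^-4 = 0.01478 K/W
Q = ΔT/ΣR = (-155 °C − 20.2 °C)/0.01478 = -11900 W
(Negative Q ⇒ heat flows inward; heat gain = 11900 W.)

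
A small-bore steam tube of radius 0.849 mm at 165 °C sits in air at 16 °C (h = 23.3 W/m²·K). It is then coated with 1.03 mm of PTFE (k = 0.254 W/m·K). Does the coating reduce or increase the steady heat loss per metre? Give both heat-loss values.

Critical radius for a cylinder: r_cr = k/h = 0.0109 m = 1.09 cm.
Outer radius after coating: r₂ = 8.49×10^-4 + 0.00103 = 0.001879 m.
Since r₁ < r_cr and r₂ ≤ r_cr, the coating moves toward the maximum at r_cr — heat loss rises.
Bare: R = 1/(2πr₁h) = 8.046 m·K/W; Q = 149/8.046 = 18.5 W/m.
Coated: R = R_cond + R_conv = 4.133 m·K/W; Q = 149/4.133 = 36.1 W/m.

increases: 18.5 → 36.1 W/m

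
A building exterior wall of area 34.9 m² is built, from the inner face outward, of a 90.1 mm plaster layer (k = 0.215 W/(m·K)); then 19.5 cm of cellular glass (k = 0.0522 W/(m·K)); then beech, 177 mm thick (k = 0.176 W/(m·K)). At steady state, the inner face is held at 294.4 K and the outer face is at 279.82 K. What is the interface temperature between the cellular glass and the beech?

T = 282.66 K

Treat each layer as a resistance in series:
  R_plaster = L/(kA) = 0.0901/(0.215·34.9) = 0.01201 K/W
  R_cellular glass = L/(kA) = 0.195/(0.0522·34.9) = 0.1070 K/W
  R_beech = L/(kA) = 0.177/(0.176·34.9) = 0.02882 K/W
ΣR = 0.01201 + 0.1070 + 0.02882 = 0.1478 K/W
Q = ΔT/ΣR = (294.4 K − 279.82 K)/0.1478 = 98.65 W
From the inner boundary to the cellular glass/beech interface, ΣR_partial = 0.1190 K/W.
T_interface = T_in − Q·ΣR_partial = 294.4 K − (98.65)(0.1190) = 282.66 K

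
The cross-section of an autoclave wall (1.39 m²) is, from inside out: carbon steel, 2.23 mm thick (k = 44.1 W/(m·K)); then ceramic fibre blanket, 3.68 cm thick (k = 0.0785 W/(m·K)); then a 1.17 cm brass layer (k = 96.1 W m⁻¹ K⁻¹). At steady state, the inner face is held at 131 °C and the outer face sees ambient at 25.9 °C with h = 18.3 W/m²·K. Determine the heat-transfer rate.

Q = 279 W

Resistance network (inner→outer):
  R_carbon steel = L/(kA) = 0.00223/(44.1·1.39) = 3.638×10^-5 K/W
  R_ceramic fibre blanket = L/(kA) = 0.0368/(0.0785·1.39) = 0.3373 K/W
  R_brass = L/(kA) = 0.0117/(96.1·1.39) = 8.759×10^-5 K/W
  R_conv,out = 1/(hA) = 1/(18.3·1.39) = 0.03931 K/W
ΣR = 3.638×10^-5 + 0.3373 + 8.759×10^-5 + 0.03931 = 0.3767 K/W
Q = ΔT/ΣR = (131 °C − 25.9 °C)/0.3767 = 279 W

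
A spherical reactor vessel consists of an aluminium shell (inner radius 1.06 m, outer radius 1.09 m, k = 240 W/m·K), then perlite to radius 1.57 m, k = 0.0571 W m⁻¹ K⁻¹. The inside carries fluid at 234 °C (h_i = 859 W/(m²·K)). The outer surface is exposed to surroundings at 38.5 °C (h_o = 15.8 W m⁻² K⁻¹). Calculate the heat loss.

Q = 497 W

Treat each layer as a resistance in series:
  R_conv,in = 1/(4πr²h) = 1/(4π·1.06²·859) = 8.245×10^-5 K/W
  R_aluminium = (1/1.06 − 1/1.09)/(4πk) = 0.02597/(4π·240) = 8.609×10^-6 K/W
  R_perlite = (1/1.09 − 1/1.57)/(4πk) = 0.2805/(4π·0.0571) = 0.3909 K/W
  R_conv,out = 1/(4πr²h) = 1/(4π·1.57²·15.8) = 0.002043 K/W
ΣR = 8.245×10^-5 + 8.609×10^-6 + 0.3909 + 0.002043 = 0.3930 K/W
Q = ΔT/ΣR = (234 °C − 38.5 °C)/0.3930 = 497 W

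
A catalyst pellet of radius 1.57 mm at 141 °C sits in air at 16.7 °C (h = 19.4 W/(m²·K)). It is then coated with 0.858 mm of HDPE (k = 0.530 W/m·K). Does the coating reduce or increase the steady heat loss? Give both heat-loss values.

Critical radius for a sphere: r_cr = 2k/h = 0.0546 m = 5.46 cm.
Outer radius after coating: r₂ = 0.00157 + 8.58×10^-4 = 0.002428 m.
Since r₁ < r_cr and r₂ ≤ r_cr, the coating moves toward the maximum at r_cr — heat loss rises.
Bare: R = 1/(4πr₁²h) = 1664 K/W; Q = 124.3/1664 = 0.0747 W.
Coated: R = R_cond + R_conv = 729.6 K/W; Q = 124.3/729.6 = 0.170 W.

increases: 0.0747 → 0.170 W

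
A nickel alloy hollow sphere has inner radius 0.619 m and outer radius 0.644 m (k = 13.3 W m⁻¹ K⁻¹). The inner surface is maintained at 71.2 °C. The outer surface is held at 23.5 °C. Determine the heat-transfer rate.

Q = 1.27×10^5 W

Q = 4πk·ΔT/(1/r₁ − 1/r₂) = 4π × 13.3 × 47.7 / (1/0.619 − 1/0.644) = 1.27×10^5 W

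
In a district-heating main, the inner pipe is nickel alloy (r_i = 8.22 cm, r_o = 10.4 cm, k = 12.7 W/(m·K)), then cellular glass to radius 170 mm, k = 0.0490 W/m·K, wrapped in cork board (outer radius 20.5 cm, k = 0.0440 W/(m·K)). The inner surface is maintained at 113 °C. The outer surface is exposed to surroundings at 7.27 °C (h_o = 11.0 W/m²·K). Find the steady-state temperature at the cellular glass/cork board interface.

T = 41.0 °C

Resistance network (inner→outer):
  R'_nickel alloy = ln(0.104/0.0822)/(2πk) = 0.2352/(2π·12.7) = 0.002948 m·K/W
  R'_cellular glass = ln(0.170/0.104)/(2πk) = 0.4914/(2π·0.0490) = 1.596 m·K/W
  R'_cork board = ln(0.205/0.170)/(2πk) = 0.1872/(2π·0.0440) = 0.6772 m·K/W
  R'_conv,out = 1/(2πr h) = 1/(2π·0.205·11.0) = 0.07058 m·K/W
ΣR = 0.002948 + 1.596 + 0.6772 + 0.07058 = 2.347 m·K/W
Q' = ΔT/ΣR = (113 °C − 7.27 °C)/2.347 = 45.05 W/m
From the inner boundary to the cellular glass/cork board interface, ΣR_partial = 1.599 m·K/W.
T_interface = T_in − Q'·ΣR_partial = 113 °C − (45.05)(1.599) = 41.0 °C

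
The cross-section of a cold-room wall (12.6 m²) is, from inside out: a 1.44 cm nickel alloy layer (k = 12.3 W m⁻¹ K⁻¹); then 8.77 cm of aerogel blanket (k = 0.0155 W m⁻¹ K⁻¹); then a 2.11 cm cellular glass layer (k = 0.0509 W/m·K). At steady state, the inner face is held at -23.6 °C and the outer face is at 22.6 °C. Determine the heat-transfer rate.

Resistance network (inner→outer):
  R_nickel alloy = L/(kA) = 0.0144/(12.3·12.6) = 9.292×10^-5 K/W
  R_aerogel blanket = L/(kA) = 0.0877/(0.0155·12.6) = 0.4491 K/W
  R_cellular glass = L/(kA) = 0.0211/(0.0509·12.6) = 0.03290 K/W
ΣR = 9.292×10^-5 + 0.4491 + 0.03290 = 0.4821 K/W
Q = ΔT/ΣR = (-23.6 °C − 22.6 °C)/0.4821 = -95.8 W
(Negative Q ⇒ heat flows inward; heat gain = 95.8 W.)

Q = 95.8 W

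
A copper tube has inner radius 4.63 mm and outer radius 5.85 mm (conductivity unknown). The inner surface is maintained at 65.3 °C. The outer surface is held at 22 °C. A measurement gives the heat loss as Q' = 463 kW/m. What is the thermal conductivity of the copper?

ΣR = ΔT/Q' = |65.3 − 22|/4.63×10^5 = 9.352×10^-5 m·K/W
ln(r₂/r₁)/(2πk) = 9.352×10^-5 ⇒ k = 0.2339/(2π·9.352×10^-5) = 398 W/m·K

k = 398 W/m·K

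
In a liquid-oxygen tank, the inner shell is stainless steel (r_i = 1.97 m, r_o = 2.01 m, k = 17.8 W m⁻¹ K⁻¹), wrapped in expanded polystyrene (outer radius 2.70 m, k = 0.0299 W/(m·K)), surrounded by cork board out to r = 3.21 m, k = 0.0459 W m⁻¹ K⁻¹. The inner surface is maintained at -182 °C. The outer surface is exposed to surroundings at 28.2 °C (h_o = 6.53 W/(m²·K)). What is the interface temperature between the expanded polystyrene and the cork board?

T = -20.9 °C

Series thermal resistances, inner to outer:
  R_stainless steel = (1/1.97 − 1/2.01)/(4πk) = 0.01010/(4π·17.8) = 4.516×10^-5 K/W
  R_expanded polystyrene = (1/2.01 − 1/2.70)/(4πk) = 0.1271/(4π·0.0299) = 0.3384 K/W
  R_cork board = (1/2.70 − 1/3.21)/(4πk) = 0.05884/(4π·0.0459) = 0.1020 K/W
  R_conv,out = 1/(4πr²h) = 1/(4π·3.21²·6.53) = 0.001183 K/W
ΣR = 4.516×10^-5 + 0.3384 + 0.1020 + 0.001183 = 0.4416 K/W
Q = ΔT/ΣR = (-182 °C − 28.2 °C)/0.4416 = -476.0 W
From the inner boundary to the expanded polystyrene/cork board interface, ΣR_partial = 0.3384 K/W.
T_interface = T_in − Q·ΣR_partial = -182 °C − (-476.0)(0.3384) = -20.9 °C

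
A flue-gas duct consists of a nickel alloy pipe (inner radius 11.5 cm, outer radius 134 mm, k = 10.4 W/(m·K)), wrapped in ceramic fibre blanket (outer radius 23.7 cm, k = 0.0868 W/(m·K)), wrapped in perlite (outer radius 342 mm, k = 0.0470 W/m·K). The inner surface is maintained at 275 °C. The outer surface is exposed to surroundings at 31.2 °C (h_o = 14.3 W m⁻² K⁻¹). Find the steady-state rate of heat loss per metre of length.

Series thermal resistances, inner to outer:
  R'_nickel alloy = ln(0.134/0.115)/(2πk) = 0.1529/(2π·10.4) = 0.002340 m·K/W
  R'_ceramic fibre blanket = ln(0.237/0.134)/(2πk) = 0.5702/(2π·0.0868) = 1.046 m·K/W
  R'_perlite = ln(0.342/0.237)/(2πk) = 0.3668/(2π·0.0470) = 1.242 m·K/W
  R'_conv,out = 1/(2πr h) = 1/(2π·0.342·14.3) = 0.03254 m·K/W
ΣR = 0.002340 + 1.046 + 1.242 + 0.03254 = 2.323 m·K/W
Q' = ΔT/ΣR = (275 °C − 31.2 °C)/2.323 = 105 W/m

Q' = 105 W/m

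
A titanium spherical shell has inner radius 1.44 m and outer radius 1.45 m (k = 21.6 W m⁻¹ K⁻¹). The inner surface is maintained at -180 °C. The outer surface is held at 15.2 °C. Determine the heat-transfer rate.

Q = 1.11×10^7 W

Q = 4πk·ΔT/(1/r₁ − 1/r₂) = 4π × 21.6 × 195.2 / (1/1.44 − 1/1.45) = 1.11×10^7 W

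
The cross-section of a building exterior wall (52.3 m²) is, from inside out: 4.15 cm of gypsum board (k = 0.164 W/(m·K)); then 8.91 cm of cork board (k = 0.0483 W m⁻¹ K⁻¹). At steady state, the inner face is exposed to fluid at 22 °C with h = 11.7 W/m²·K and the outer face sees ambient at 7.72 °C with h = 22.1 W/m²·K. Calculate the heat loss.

Resistance network (inner→outer):
  R_conv,in = 1/(hA) = 1/(11.7·52.3) = 0.001634 K/W
  R_gypsum board = L/(kA) = 0.0415/(0.164·52.3) = 0.004838 K/W
  R_cork board = L/(kA) = 0.0891/(0.0483·52.3) = 0.03527 K/W
  R_conv,out = 1/(hA) = 1/(22.1·52.3) = 8.652×10^-4 K/W
ΣR = 0.001634 + 0.004838 + 0.03527 + 8.652×10^-4 = 0.04261 K/W
Q = ΔT/ΣR = (22 °C − 7.72 °C)/0.04261 = 335 W

Q = 335 W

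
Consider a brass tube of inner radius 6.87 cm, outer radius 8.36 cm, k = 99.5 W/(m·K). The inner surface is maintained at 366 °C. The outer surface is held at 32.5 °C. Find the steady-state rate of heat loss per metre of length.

Q' = 2πk·ΔT/ln(r₂/r₁) = 2π × 99.5 × 333.5 / ln(0.0836/0.0687) = 1.06×10^6 W/m

Q' = 1.06×10^6 W/m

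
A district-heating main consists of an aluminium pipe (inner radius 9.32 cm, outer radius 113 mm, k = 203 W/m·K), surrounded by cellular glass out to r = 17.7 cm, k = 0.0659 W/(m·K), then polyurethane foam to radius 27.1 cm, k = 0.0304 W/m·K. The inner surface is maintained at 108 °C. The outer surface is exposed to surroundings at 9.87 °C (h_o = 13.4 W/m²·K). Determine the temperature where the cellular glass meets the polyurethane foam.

T = 76.3 °C

Treat each layer as a resistance in series:
  R'_aluminium = ln(0.113/0.0932)/(2πk) = 0.1926/(2π·203) = 1.510×10^-4 m·K/W
  R'_cellular glass = ln(0.177/0.113)/(2πk) = 0.4488/(2π·0.0659) = 1.084 m·K/W
  R'_polyurethane foam = ln(0.271/0.177)/(2πk) = 0.4260/(2π·0.0304) = 2.230 m·K/W
  R'_conv,out = 1/(2πr h) = 1/(2π·0.271·13.4) = 0.04383 m·K/W
ΣR = 1.510×10^-4 + 1.084 + 2.230 + 0.04383 = 3.358 m·K/W
Q' = ΔT/ΣR = (108 °C − 9.87 °C)/3.358 = 29.22 W/m
From the inner boundary to the cellular glass/polyurethane foam interface, ΣR_partial = 1.084 m·K/W.
T_interface = T_in − Q'·ΣR_partial = 108 °C − (29.22)(1.084) = 76.3 °C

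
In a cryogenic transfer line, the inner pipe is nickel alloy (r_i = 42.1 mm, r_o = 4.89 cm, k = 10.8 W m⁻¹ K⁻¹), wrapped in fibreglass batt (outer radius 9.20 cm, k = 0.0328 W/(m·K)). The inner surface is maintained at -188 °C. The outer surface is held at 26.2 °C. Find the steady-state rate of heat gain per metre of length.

Q' = 69.8 W/m

Series thermal resistances, inner to outer:
  R'_nickel alloy = ln(0.0489/0.0421)/(2πk) = 0.1497/(2π·10.8) = 0.002207 m·K/W
  R'_fibreglass batt = ln(0.0920/0.0489)/(2πk) = 0.6320/(2π·0.0328) = 3.067 m·K/W
ΣR = 0.002207 + 3.067 = 3.069 m·K/W
Q' = ΔT/ΣR = (-188 °C − 26.2 °C)/3.069 = -69.8 W/m
(Negative Q' ⇒ heat flows inward; heat gain = 69.8 W/m.)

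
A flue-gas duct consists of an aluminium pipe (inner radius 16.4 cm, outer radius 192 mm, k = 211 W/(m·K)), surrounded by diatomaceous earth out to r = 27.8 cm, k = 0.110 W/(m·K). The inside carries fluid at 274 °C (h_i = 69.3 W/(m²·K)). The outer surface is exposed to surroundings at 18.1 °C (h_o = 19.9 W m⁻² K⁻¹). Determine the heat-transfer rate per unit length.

Q' = 442 W/m

Treat each layer as a resistance in series:
  R'_conv,in = 1/(2πr h) = 1/(2π·0.164·69.3) = 0.01400 m·K/W
  R'_aluminium = ln(0.192/0.164)/(2πk) = 0.1576/(2π·211) = 1.189×10^-4 m·K/W
  R'_diatomaceous earth = ln(0.278/0.192)/(2πk) = 0.3701/(2π·0.110) = 0.5355 m·K/W
  R'_conv,out = 1/(2πr h) = 1/(2π·0.278·19.9) = 0.02877 m·K/W
ΣR = 0.01400 + 1.189×10^-4 + 0.5355 + 0.02877 = 0.5784 m·K/W
Q' = ΔT/ΣR = (274 °C − 18.1 °C)/0.5784 = 442 W/m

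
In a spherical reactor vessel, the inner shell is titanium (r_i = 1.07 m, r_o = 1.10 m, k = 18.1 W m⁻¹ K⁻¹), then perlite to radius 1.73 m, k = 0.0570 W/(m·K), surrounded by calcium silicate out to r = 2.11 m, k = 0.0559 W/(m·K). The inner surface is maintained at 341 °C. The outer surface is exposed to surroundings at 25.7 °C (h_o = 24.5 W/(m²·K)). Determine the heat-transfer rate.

Series thermal resistances, inner to outer:
  R_titanium = (1/1.07 − 1/1.10)/(4πk) = 0.02549/(4π·18.1) = 1.121×10^-4 K/W
  R_perlite = (1/1.10 − 1/1.73)/(4πk) = 0.3311/(4π·0.0570) = 0.4622 K/W
  R_calcium silicate = (1/1.73 − 1/2.11)/(4πk) = 0.1041/(4π·0.0559) = 0.1482 K/W
  R_conv,out = 1/(4πr²h) = 1/(4π·2.11²·24.5) = 7.296×10^-4 K/W
ΣR = 1.121×10^-4 + 0.4622 + 0.1482 + 7.296×10^-4 = 0.6112 K/W
Q = ΔT/ΣR = (341 °C − 25.7 °C)/0.6112 = 516 W

Q = 516 W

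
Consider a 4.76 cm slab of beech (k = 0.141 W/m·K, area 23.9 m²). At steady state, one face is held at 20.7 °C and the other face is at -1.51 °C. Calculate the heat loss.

Q = kA·ΔT/L = 0.141 × 23.9 × |20.7 °C − -1.51 °C| / 0.0476 = 1570 W

Q = 1570 W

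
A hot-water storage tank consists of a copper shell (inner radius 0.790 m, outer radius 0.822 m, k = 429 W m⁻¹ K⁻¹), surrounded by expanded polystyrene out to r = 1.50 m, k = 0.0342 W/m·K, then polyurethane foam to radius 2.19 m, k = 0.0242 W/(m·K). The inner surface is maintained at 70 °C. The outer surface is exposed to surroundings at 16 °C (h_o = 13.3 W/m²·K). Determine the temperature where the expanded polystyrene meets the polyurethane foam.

Treat each layer as a resistance in series:
  R_copper = (1/0.790 − 1/0.822)/(4πk) = 0.04928/(4π·429) = 9.141×10^-6 K/W
  R_expanded polystyrene = (1/0.822 − 1/1.50)/(4πk) = 0.5499/(4π·0.0342) = 1.279 K/W
  R_polyurethane foam = (1/1.50 − 1/2.19)/(4πk) = 0.2100/(4π·0.0242) = 0.6907 K/W
  R_conv,out = 1/(4πr²h) = 1/(4π·2.19²·13.3) = 0.001248 K/W
ΣR = 9.141×10^-6 + 1.279 + 0.6907 + 0.001248 = 1.971 K/W
Q = ΔT/ΣR = (70 °C − 16 °C)/1.971 = 27.40 W
From the inner boundary to the expanded polystyrene/polyurethane foam interface, ΣR_partial = 1.279 K/W.
T_interface = T_in − Q·ΣR_partial = 70 °C − (27.40)(1.279) = 35.0 °C

T = 35.0 °C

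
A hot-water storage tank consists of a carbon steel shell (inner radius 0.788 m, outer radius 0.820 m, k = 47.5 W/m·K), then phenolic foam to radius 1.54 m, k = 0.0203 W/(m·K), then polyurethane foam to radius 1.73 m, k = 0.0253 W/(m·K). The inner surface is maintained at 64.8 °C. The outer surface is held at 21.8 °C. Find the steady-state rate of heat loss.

Treat each layer as a resistance in series:
  R_carbon steel = (1/0.788 − 1/0.820)/(4πk) = 0.04952/(4π·47.5) = 8.297×10^-5 K/W
  R_phenolic foam = (1/0.820 − 1/1.54)/(4πk) = 0.5702/(4π·0.0203) = 2.235 K/W
  R_polyurethane foam = (1/1.54 − 1/1.73)/(4πk) = 0.07132/(4π·0.0253) = 0.2243 K/W
ΣR = 8.297×10^-5 + 2.235 + 0.2243 = 2.459 K/W
Q = ΔT/ΣR = (64.8 °C − 21.8 °C)/2.459 = 17.5 W

Q = 17.5 W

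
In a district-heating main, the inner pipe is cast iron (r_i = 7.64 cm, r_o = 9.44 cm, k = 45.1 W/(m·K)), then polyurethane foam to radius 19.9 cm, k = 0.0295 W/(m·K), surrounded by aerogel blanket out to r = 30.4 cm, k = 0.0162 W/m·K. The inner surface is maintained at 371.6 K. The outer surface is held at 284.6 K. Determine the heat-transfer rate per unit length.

Series thermal resistances, inner to outer:
  R'_cast iron = ln(0.0944/0.0764)/(2πk) = 0.2116/(2π·45.1) = 7.466×10^-4 m·K/W
  R'_polyurethane foam = ln(0.199/0.0944)/(2πk) = 0.7458/(2π·0.0295) = 4.023 m·K/W
  R'_aerogel blanket = ln(0.304/0.199)/(2πk) = 0.4237/(2π·0.0162) = 4.163 m·K/W
ΣR = 7.466×10^-4 + 4.023 + 4.163 = 8.187 m·K/W
Q' = ΔT/ΣR = (371.6 K − 284.6 K)/8.187 = 10.6 W/m

Q' = 10.6 W/m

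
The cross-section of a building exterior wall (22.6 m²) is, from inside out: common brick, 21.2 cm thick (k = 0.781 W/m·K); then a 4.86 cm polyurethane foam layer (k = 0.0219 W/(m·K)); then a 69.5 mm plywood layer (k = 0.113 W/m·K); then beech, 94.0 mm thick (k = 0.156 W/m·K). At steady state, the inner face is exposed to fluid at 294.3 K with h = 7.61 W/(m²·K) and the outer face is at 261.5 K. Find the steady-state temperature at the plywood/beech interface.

T = 266.65 K

Resistance network (inner→outer):
  R_conv,in = 1/(hA) = 1/(7.61·22.6) = 0.005814 K/W
  R_common brick = L/(kA) = 0.212/(0.781·22.6) = 0.01201 K/W
  R_polyurethane foam = L/(kA) = 0.0486/(0.0219·22.6) = 0.09819 K/W
  R_plywood = L/(kA) = 0.0695/(0.113·22.6) = 0.02721 K/W
  R_beech = L/(kA) = 0.0940/(0.156·22.6) = 0.02666 K/W
ΣR = 0.005814 + 0.01201 + 0.09819 + 0.02721 + 0.02666 = 0.1699 K/W
Q = ΔT/ΣR = (294.3 K − 261.5 K)/0.1699 = 193.1 W
From the inner boundary to the plywood/beech interface, ΣR_partial = 0.1432 K/W.
T_interface = T_in − Q·ΣR_partial = 294.3 K − (193.1)(0.1432) = 266.65 K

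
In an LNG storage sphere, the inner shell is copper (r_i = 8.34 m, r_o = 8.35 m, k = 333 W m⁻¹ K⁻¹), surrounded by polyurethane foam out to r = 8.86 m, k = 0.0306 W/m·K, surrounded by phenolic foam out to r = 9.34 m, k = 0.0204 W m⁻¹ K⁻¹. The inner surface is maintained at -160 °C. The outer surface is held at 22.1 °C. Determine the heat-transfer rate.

Q = 4.49 kW

Resistance network (inner→outer):
  R_copper = (1/8.34 − 1/8.35)/(4πk) = 1.436×10^-4/(4π·333) = 3.432×10^-8 K/W
  R_polyurethane foam = (1/8.35 − 1/8.86)/(4πk) = 0.006894/(4π·0.0306) = 0.01793 K/W
  R_phenolic foam = (1/8.86 − 1/9.34)/(4πk) = 0.005800/(4π·0.0204) = 0.02263 K/W
ΣR = 3.432×10^-8 + 0.01793 + 0.02263 = 0.04056 K/W
Q = ΔT/ΣR = (-160 °C − 22.1 °C)/0.04056 = -4490 W
(Negative Q ⇒ heat flows inward; heat gain = 4490 W.)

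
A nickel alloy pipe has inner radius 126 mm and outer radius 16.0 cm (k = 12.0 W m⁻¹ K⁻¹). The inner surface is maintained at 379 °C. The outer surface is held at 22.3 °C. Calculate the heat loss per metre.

Q' = 113 kW/m

Q' = 2πk·ΔT/ln(r₂/r₁) = 2π × 12.0 × 356.7 / ln(0.160/0.126) = 1.13×10^5 W/m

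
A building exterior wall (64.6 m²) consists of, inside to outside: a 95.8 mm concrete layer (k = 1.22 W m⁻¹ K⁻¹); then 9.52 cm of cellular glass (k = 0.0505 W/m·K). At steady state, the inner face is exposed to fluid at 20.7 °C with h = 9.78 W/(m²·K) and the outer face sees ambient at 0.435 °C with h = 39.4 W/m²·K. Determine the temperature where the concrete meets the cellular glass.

Treat each layer as a resistance in series:
  R_conv,in = 1/(hA) = 1/(9.78·64.6) = 0.001583 K/W
  R_concrete = L/(kA) = 0.0958/(1.22·64.6) = 0.001216 K/W
  R_cellular glass = L/(kA) = 0.0952/(0.0505·64.6) = 0.02918 K/W
  R_conv,out = 1/(hA) = 1/(39.4·64.6) = 3.929×10^-4 K/W
ΣR = 0.001583 + 0.001216 + 0.02918 + 3.929×10^-4 = 0.03237 K/W
Q = ΔT/ΣR = (20.7 °C − 0.435 °C)/0.03237 = 626.0 W
From the inner boundary to the concrete/cellular glass interface, ΣR_partial = 0.002799 K/W.
T_interface = T_in − Q·ΣR_partial = 20.7 °C − (626.0)(0.002799) = 18.9 °C

T = 18.9 °C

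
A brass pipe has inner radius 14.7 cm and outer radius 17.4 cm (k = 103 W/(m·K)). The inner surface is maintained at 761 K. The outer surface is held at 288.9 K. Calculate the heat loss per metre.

Q' = 1.81×10^6 W/m

Q' = 2πk·ΔT/ln(r₂/r₁) = 2π × 103 × 472.1 / ln(0.174/0.147) = 1.81×10^6 W/m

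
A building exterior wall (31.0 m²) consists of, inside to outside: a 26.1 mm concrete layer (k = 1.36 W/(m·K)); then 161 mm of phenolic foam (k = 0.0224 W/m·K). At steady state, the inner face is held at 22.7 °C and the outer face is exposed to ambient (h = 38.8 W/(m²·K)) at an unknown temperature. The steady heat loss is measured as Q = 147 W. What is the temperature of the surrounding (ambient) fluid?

T_out = -11.6 °C

Sum the resistances:
  R_concrete = L/(kA) = 0.0261/(1.36·31.0) = 6.191×10^-4 K/W
  R_phenolic foam = L/(kA) = 0.161/(0.0224·31.0) = 0.2319 K/W
  R_conv,out = 1/(hA) = 1/(38.8·31.0) = 8.314×10^-4 K/W
ΣR = 0.2333 K/W
ΔT = Q·ΣR = 147 × 0.2333 = 34.30 K
Heat flows outward, so T_out = T_in − ΔT = 22.7 − 34.30 = -11.6 °C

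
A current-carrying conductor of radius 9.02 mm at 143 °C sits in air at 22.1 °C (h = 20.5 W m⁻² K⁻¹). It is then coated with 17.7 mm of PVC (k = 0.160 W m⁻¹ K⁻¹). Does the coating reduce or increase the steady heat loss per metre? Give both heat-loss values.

reduces: 140 → 88.2 W/m

Critical radius for a cylinder: r_cr = k/h = 0.00780 m = 0.780 cm.
Outer radius after coating: r₂ = 0.00902 + 0.0177 = 0.02672 m.
Since r₁ ≥ r_cr, any added insulation reduces the heat loss.
Bare: R = 1/(2πr₁h) = 0.8607 m·K/W; Q = 120.9/0.8607 = 140 W/m.
Coated: R = R_cond + R_conv = 1.371 m·K/W; Q = 120.9/1.371 = 88.2 W/m.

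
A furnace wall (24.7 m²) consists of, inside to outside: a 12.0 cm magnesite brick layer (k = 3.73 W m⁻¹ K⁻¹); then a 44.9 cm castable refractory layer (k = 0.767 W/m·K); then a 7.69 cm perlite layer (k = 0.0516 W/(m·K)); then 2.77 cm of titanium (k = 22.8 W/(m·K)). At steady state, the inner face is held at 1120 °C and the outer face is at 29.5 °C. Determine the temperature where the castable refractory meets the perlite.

T = 801 °C

Resistance network (inner→outer):
  R_magnesite brick = L/(kA) = 0.120/(3.73·24.7) = 0.001302 K/W
  R_castable refractory = L/(kA) = 0.449/(0.767·24.7) = 0.02370 K/W
  R_perlite = L/(kA) = 0.0769/(0.0516·24.7) = 0.06034 K/W
  R_titanium = L/(kA) = 0.0277/(22.8·24.7) = 4.919×10^-5 K/W
ΣR = 0.001302 + 0.02370 + 0.06034 + 4.919×10^-5 = 0.08539 K/W
Q = ΔT/ΣR = (1120 °C − 29.5 °C)/0.08539 = 12770 W
From the inner boundary to the castable refractory/perlite interface, ΣR_partial = 0.02500 K/W.
T_interface = T_in − Q·ΣR_partial = 1120 °C − (12770)(0.02500) = 801 °C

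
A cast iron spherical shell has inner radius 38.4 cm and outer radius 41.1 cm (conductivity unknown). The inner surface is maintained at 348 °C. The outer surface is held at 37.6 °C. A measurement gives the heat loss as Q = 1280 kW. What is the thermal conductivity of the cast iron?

ΣR = ΔT/Q = |348 − 37.6|/1.28×10^6 = 2.425×10^-4 K/W
(1/r₁−1/r₂)/(4πk) = 2.425×10^-4 ⇒ k = 0.1711/(4π·2.425×10^-4) = 56.1 W/m·K

k = 56.1 W/m·K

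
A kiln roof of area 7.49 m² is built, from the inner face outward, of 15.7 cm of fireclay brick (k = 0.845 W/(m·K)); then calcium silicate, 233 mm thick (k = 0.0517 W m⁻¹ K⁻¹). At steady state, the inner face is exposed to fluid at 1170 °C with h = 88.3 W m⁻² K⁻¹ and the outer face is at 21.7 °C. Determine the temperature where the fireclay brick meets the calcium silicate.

Treat each layer as a resistance in series:
  R_conv,in = 1/(hA) = 1/(88.3·7.49) = 0.001512 K/W
  R_fireclay brick = L/(kA) = 0.157/(0.845·7.49) = 0.02481 K/W
  R_calcium silicate = L/(kA) = 0.233/(0.0517·7.49) = 0.6017 K/W
ΣR = 0.001512 + 0.02481 + 0.6017 = 0.6280 K/W
Q = ΔT/ΣR = (1170 °C − 21.7 °C)/0.6280 = 1829 W
From the inner boundary to the fireclay brick/calcium silicate interface, ΣR_partial = 0.02632 K/W.
T_interface = T_in − Q·ΣR_partial = 1170 °C − (1829)(0.02632) = 1122 °C

T = 1122 °C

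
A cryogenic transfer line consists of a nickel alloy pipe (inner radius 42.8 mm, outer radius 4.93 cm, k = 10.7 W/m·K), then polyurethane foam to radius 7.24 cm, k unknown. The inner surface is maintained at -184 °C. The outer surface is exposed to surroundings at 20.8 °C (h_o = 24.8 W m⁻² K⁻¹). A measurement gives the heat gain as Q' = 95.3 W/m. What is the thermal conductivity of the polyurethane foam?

ΣR = ΔT/Q' = |-184 − 20.8|/95.3 = 2.149 m·K/W
Known resistances:
  R'_nickel alloy = ln(0.0493/0.0428)/(2πk) = 0.1414/(2π·10.7) = 0.002103 m·K/W
  R'_conv,out = 1/(2πr h) = 1/(2π·0.0724·24.8) = 0.08864 m·K/W
R_polyurethane foam = ΣR − ΣR_known = 2.149 − 0.09074 = 2.058 m·K/W
ln(r₂/r₁)/(2πk) = 2.058 ⇒ k = 0.3843/(2π·2.058) = 0.0297 W/m·K

k = 0.0297 W/m·K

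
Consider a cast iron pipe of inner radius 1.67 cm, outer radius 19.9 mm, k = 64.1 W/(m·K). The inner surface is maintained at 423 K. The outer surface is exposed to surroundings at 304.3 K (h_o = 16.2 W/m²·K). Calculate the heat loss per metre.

Treat each layer as a resistance in series:
  R'_cast iron = ln(0.0199/0.0167)/(2πk) = 0.1753/(2π·64.1) = 4.353×10^-4 m·K/W
  R'_conv,out = 1/(2πr h) = 1/(2π·0.0199·16.2) = 0.4937 m·K/W
ΣR = 4.353×10^-4 + 0.4937 = 0.4941 m·K/W
Q' = ΔT/ΣR = (423 K − 304.3 K)/0.4941 = 240 W/m

Q' = 240 W/m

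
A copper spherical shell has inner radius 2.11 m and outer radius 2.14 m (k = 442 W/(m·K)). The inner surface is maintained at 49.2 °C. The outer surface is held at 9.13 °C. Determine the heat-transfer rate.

Q = 4πk·ΔT/(1/r₁ − 1/r₂) = 4π × 442 × 40.07 / (1/2.11 − 1/2.14) = 3.35×10^7 W

Q = 3.35×10^7 W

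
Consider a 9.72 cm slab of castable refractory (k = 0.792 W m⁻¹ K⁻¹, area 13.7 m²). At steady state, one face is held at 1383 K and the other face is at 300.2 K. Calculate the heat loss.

Q = kA·ΔT/L = 0.792 × 13.7 × |1383 K − 300.2 K| / 0.0972 = 1.21×10^5 W

Q = 121 kW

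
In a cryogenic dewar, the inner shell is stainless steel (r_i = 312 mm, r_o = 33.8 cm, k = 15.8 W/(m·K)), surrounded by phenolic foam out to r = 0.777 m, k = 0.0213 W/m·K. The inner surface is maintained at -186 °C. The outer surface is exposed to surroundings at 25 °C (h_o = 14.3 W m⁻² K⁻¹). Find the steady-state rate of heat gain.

Q = 33.7 W

Series thermal resistances, inner to outer:
  R_stainless steel = (1/0.312 − 1/0.338)/(4πk) = 0.2465/(4π·15.8) = 0.001242 K/W
  R_phenolic foam = (1/0.338 − 1/0.777)/(4πk) = 1.672/(4π·0.0213) = 6.245 K/W
  R_conv,out = 1/(4πr²h) = 1/(4π·0.777²·14.3) = 0.009217 K/W
ΣR = 0.001242 + 6.245 + 0.009217 = 6.255 K/W
Q = ΔT/ΣR = (-186 °C − 25 °C)/6.255 = -33.7 W
(Negative Q ⇒ heat flows inward; heat gain = 33.7 W.)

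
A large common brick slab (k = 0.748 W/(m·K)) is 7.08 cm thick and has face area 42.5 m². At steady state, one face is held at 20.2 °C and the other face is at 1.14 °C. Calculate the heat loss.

Q = 8560 W

Q = kA·ΔT/L = 0.748 × 42.5 × |20.2 °C − 1.14 °C| / 0.0708 = 8560 W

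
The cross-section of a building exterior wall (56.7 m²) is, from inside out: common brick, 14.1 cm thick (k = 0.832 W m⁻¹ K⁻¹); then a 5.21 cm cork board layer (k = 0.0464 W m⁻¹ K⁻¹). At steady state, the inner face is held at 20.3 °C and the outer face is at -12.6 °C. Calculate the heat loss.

Treat each layer as a resistance in series:
  R_common brick = L/(kA) = 0.141/(0.832·56.7) = 0.002989 K/W
  R_cork board = L/(kA) = 0.0521/(0.0464·56.7) = 0.01980 K/W
ΣR = 0.002989 + 0.01980 = 0.02279 K/W
Q = ΔT/ΣR = (20.3 °C − -12.6 °C)/0.02279 = 1440 W

Q = 1440 W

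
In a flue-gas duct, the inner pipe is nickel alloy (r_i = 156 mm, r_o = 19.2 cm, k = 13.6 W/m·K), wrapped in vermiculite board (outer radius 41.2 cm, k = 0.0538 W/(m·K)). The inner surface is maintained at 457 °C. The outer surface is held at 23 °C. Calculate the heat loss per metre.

Q' = 192 W/m

Treat each layer as a resistance in series:
  R'_nickel alloy = ln(0.192/0.156)/(2πk) = 0.2076/(2π·13.6) = 0.002430 m·K/W
  R'_vermiculite board = ln(0.412/0.192)/(2πk) = 0.7635/(2π·0.0538) = 2.259 m·K/W
ΣR = 0.002430 + 2.259 = 2.261 m·K/W
Q' = ΔT/ΣR = (457 °C − 23 °C)/2.261 = 192 W/m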